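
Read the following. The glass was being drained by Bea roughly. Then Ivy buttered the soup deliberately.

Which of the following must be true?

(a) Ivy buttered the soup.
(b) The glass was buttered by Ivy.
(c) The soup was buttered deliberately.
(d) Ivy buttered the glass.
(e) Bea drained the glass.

(a) Entailed — this follows by dropping conjuncts from the buttering event's description.
(b) Not entailed — Ivy buttered the soup, not the glass; the glass belongs to the draining event.
(c) Entailed — every conjunct here is already in the original buttering event.
(d) Not entailed — Ivy buttered the soup, not the glass; the glass belongs to the draining event.
(e) Not entailed — 'was draining' is progressive on an accomplishment; it does not entail the completed 'drained'.

(a), (c)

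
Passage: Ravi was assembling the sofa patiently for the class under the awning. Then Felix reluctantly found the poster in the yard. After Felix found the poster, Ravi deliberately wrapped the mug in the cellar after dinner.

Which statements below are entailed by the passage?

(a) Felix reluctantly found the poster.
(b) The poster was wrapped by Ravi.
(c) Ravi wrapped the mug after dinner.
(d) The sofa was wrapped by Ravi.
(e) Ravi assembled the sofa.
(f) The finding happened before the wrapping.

(a) Entailed — the original entails any weakening of itself; this just drops 'in the yard'.
(b) Not entailed — Ravi wrapped the mug, not the poster; the poster belongs to the finding event.
(c) Entailed — dropping 'in the cellar', 'deliberately' leaves a sub-description the original still satisfies.
(d) Not entailed — Ravi wrapped the mug, not the sofa; the sofa belongs to the assembling event.
(e) Not entailed — 'was assembling' is progressive on an accomplishment; it does not entail the completed 'assembled'.
(f) Entailed — the narrative places the finding before the wrapping.

(a), (c), (f)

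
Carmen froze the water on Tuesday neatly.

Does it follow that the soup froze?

no

Nothing is said about any soup; only the water is affected.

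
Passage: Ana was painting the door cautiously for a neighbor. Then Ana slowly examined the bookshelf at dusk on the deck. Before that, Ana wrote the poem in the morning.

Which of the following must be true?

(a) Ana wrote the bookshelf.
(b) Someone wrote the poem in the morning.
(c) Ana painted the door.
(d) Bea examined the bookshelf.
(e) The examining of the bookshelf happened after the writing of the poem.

(b), (e)

(a) Not entailed — Ana wrote the poem, not the bookshelf; the bookshelf belongs to the examining event.
(b) Entailed — every conjunct here is already in the original writing event.
(c) Not entailed — 'was painting' is progressive on an accomplishment; it does not entail the completed 'painted'.
(d) Not entailed — the passage has Ana examining the bookshelf, not Bea.
(e) Entailed — the narrative places the writing before the examining.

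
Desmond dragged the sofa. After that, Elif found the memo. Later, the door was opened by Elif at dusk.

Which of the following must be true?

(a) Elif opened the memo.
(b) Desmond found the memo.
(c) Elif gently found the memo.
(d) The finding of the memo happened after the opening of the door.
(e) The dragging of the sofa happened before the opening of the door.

(a) Not entailed — Elif opened the door, not the memo; the memo belongs to the finding event.
(b) Not entailed — the passage has Elif finding the memo, not Desmond.
(c) Not entailed — 'gently' adds information not in the original event.
(d) Not entailed — the narrative places the finding before the opening, not after.
(e) Entailed — the narrative places the dragging before the opening.

(e)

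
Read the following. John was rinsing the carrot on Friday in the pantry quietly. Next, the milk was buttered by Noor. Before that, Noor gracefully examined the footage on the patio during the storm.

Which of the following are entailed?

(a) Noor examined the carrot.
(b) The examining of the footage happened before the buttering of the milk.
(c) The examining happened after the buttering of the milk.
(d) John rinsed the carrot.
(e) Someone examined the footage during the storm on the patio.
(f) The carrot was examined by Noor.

(a) Not entailed — Noor examined the footage, not the carrot; the carrot belongs to the rinsing event.
(b) Entailed — the narrative places the examining before the buttering.
(c) Not entailed — the narrative places the examining before the buttering, not after.
(d) Entailed — 'rinse' is an activity; 'was rinsing' entails that some rinsing happened, so 'rinsed' holds.
(e) Entailed — dropping 'gracefully' and generalizing the agent leaves a sub-description the original still satisfies.
(f) Not entailed — Noor examined the footage, not the carrot; the carrot belongs to the rinsing event.

(b), (d), (e)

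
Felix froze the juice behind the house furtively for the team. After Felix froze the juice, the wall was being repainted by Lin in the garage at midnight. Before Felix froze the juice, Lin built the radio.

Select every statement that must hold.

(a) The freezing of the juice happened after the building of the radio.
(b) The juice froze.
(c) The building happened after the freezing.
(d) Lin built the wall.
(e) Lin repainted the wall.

(a) Entailed — the narrative places the building before the freezing.
(b) Entailed — 'Felix froze the juice' is causative; it entails the inchoative 'the juice froze'.
(c) Not entailed — the narrative places the building before the freezing, not after.
(d) Not entailed — Lin built the radio, not the wall; the wall belongs to the repainting event.
(e) Not entailed — 'was repainting' is progressive on an accomplishment; it does not entail the completed 'repainted'.

(a), (b)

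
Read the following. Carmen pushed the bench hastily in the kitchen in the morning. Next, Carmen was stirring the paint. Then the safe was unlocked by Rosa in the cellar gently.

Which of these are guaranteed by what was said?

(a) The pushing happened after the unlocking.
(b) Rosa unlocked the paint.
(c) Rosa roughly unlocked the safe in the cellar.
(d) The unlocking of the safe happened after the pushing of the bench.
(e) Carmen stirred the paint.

(a) Not entailed — the narrative places the pushing before the unlocking, not after.
(b) Not entailed — Rosa unlocked the safe, not the paint; the paint belongs to the stirring event.
(c) Not entailed — 'roughly' adds a manner not in (and inconsistent with) the original.
(d) Entailed — the narrative places the pushing before the unlocking.
(e) Entailed — 'stir' is an activity; 'was stirring' entails that some stirring happened, so 'stirred' holds.

(d), (e)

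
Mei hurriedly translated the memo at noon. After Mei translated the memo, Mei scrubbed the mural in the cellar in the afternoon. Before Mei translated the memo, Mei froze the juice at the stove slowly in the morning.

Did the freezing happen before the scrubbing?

yes

The narrative orders the freezing before the scrubbing.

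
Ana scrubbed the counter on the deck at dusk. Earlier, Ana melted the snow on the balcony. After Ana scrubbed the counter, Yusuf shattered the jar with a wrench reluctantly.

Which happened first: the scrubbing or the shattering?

The connectives place the scrubbing before the shattering.

the scrubbing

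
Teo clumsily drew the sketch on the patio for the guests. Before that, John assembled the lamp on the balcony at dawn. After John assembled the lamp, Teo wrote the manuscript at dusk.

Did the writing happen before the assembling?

no

The narrative orders the assembling before the writing.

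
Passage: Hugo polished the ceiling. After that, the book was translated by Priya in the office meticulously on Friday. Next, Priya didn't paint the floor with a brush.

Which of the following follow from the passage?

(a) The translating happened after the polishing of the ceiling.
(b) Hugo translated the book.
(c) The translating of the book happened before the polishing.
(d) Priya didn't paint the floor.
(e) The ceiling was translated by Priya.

(a) Entailed — the narrative places the polishing before the translating.
(b) Not entailed — the passage has Priya translating the book, not Hugo.
(c) Not entailed — the narrative places the polishing before the translating, not after.
(d) Not entailed — dropping 'with a brush' under negation is not valid — the original leaves open that Priya painted the floor some other way.
(e) Not entailed — Priya translated the book, not the ceiling; the ceiling belongs to the polishing event.

(a)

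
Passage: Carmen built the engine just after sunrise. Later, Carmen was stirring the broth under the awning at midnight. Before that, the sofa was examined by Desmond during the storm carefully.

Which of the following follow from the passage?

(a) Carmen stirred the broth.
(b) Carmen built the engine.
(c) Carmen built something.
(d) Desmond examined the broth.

(a), (b), (c)

(a) Entailed — 'stir' is an activity; 'was stirring' entails that some stirring happened, so 'stirred' holds.
(b) Entailed — this follows by dropping conjuncts from the building event's description.
(c) Entailed — the original entails any weakening of itself; this just drops 'just after sunrise' and generalizes the patient.
(d) Not entailed — Desmond examined the sofa, not the broth; the broth belongs to the stirring event.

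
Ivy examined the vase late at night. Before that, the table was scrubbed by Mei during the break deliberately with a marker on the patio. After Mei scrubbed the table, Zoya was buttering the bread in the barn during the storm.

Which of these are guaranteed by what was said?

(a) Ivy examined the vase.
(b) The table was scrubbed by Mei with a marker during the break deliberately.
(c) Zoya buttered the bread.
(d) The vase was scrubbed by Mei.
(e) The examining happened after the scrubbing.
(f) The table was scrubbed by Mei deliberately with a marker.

(a) Entailed — this follows by dropping conjuncts from the examining event's description.
(b) Entailed — dropping 'on the patio' leaves a sub-description the original still satisfies.
(c) Not entailed — 'was buttering' is progressive on an accomplishment; it does not entail the completed 'buttered'.
(d) Not entailed — Mei scrubbed the table, not the vase; the vase belongs to the examining event.
(e) Entailed — the narrative places the scrubbing before the examining.
(f) Entailed — the original entails any weakening of itself; this just drops 'during the break', 'on the patio'.

(a), (b), (e), (f)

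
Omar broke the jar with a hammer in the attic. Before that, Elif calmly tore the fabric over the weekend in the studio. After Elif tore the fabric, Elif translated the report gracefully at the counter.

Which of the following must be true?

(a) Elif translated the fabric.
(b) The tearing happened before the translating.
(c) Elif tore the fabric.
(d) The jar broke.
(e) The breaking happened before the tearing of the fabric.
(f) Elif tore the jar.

(b), (c), (d)

(a) Not entailed — Elif translated the report, not the fabric; the fabric belongs to the tearing event.
(b) Entailed — the narrative places the tearing before the translating.
(c) Entailed — this follows by dropping conjuncts from the tearing event's description.
(d) Entailed — 'Omar broke the jar' is causative; it entails the inchoative 'the jar broke'.
(e) Not entailed — the narrative places the tearing before the breaking, not after.
(f) Not entailed — Elif tore the fabric, not the jar; the jar belongs to the breaking event.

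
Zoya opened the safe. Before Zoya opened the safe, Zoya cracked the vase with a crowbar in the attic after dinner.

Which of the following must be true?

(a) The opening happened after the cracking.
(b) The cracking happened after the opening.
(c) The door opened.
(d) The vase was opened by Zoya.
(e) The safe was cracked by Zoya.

(a) Entailed — the narrative places the cracking before the opening.
(b) Not entailed — the narrative places the cracking before the opening, not after.
(c) Not entailed — the safe is what opened, not the door.
(d) Not entailed — Zoya opened the safe, not the vase; the vase belongs to the cracking event.
(e) Not entailed — Zoya cracked the vase, not the safe; the safe belongs to the opening event.

(a)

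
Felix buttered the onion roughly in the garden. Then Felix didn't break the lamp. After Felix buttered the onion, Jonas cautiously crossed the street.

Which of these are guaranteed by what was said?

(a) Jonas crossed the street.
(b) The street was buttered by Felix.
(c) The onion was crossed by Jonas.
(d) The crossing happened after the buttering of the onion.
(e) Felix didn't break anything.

(a), (d)

(a) Entailed — every conjunct here is already in the original crossing event.
(b) Not entailed — Felix buttered the onion, not the street; the street belongs to the crossing event.
(c) Not entailed — Jonas crossed the street, not the onion; the onion belongs to the buttering event.
(d) Entailed — the narrative places the buttering before the crossing.
(e) Not entailed — the original only denies this specific event; Felix may have broken something else.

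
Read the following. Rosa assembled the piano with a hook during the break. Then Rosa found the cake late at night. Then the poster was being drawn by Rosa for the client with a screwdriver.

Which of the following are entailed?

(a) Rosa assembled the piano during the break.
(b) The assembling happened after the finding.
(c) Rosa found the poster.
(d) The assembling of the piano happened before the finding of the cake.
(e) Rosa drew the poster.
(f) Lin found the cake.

(a) Entailed — this follows by dropping conjuncts from the assembling event's description.
(b) Not entailed — the narrative places the assembling before the finding, not after.
(c) Not entailed — Rosa found the cake, not the poster; the poster belongs to the drawing event.
(d) Entailed — the narrative places the assembling before the finding.
(e) Not entailed — 'was drawing' is progressive on an accomplishment; it does not entail the completed 'drew'.
(f) Not entailed — the passage has Rosa finding the cake, not Lin.

(a), (d)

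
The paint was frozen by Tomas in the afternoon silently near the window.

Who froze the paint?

Tomas

'Tomas' marks the agent of the freezing event.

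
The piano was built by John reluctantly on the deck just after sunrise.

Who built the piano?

'John' marks the agent of the building event.

John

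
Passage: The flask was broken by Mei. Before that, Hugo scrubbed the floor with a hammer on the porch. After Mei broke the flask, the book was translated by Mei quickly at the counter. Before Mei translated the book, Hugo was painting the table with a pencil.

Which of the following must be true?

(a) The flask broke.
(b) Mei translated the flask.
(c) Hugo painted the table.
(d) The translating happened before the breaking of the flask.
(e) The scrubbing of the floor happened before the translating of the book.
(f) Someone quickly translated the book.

(a), (e), (f)

(a) Entailed — 'Mei broke the flask' is causative; it entails the inchoative 'the flask broke'.
(b) Not entailed — Mei translated the book, not the flask; the flask belongs to the breaking event.
(c) Not entailed — 'was painting' is progressive on an accomplishment; it does not entail the completed 'painted'.
(d) Not entailed — the narrative places the breaking before the translating, not after.
(e) Entailed — the narrative places the scrubbing before the translating.
(f) Entailed — this follows by dropping conjuncts from the translating event's description.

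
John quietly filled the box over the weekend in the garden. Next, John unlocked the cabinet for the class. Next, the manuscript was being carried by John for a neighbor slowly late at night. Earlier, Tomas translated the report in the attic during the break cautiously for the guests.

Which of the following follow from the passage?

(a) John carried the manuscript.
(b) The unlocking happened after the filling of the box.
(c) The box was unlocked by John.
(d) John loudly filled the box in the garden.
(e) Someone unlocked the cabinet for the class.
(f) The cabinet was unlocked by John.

(a) Entailed — 'carry' is an activity; 'was carrying' entails that some carrying happened, so 'carried' holds.
(b) Entailed — the narrative places the filling before the unlocking.
(c) Not entailed — John unlocked the cabinet, not the box; the box belongs to the filling event.
(d) Not entailed — 'loudly' adds a manner not in (and inconsistent with) the original.
(e) Entailed — this follows by dropping conjuncts from the unlocking event's description.
(f) Entailed — dropping 'for the class' leaves a sub-description the original still satisfies.

(a), (b), (e), (f)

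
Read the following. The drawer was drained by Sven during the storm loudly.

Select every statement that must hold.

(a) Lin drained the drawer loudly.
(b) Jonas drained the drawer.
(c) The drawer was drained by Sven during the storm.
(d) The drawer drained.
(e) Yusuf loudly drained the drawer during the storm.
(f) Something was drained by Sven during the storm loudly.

(c), (d), (f)

(a) Not entailed — the passage has Sven draining the drawer, not Lin.
(b) Not entailed — the passage has Sven draining the drawer, not Jonas.
(c) Entailed — every conjunct here is already in the original draining event.
(d) Entailed — 'Sven drained the drawer' is causative; it entails the inchoative 'the drawer drained'.
(e) Not entailed — the passage has Sven draining the drawer, not Yusuf.
(f) Entailed — generalizing the patient leaves a sub-description the original still satisfies.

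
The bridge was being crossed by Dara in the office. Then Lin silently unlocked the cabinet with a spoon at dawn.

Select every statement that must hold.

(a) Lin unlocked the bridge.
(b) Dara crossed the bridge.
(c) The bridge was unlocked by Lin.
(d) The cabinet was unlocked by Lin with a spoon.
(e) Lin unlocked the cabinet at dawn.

(d), (e)

(a) Not entailed — Lin unlocked the cabinet, not the bridge; the bridge belongs to the crossing event.
(b) Not entailed — 'was crossing' is progressive on an accomplishment; it does not entail the completed 'crossed'.
(c) Not entailed — Lin unlocked the cabinet, not the bridge; the bridge belongs to the crossing event.
(d) Entailed — the original entails any weakening of itself; this just drops 'at dawn', 'silently'.
(e) Entailed — the original entails any weakening of itself; this just drops 'silently', 'with a spoon'.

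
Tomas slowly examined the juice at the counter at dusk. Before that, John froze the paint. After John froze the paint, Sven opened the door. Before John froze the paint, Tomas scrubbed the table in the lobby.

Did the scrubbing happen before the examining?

The narrative orders the scrubbing before the examining.

yes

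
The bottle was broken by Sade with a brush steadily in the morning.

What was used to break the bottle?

'with a brush' marks the instrument of the breaking event.

a brush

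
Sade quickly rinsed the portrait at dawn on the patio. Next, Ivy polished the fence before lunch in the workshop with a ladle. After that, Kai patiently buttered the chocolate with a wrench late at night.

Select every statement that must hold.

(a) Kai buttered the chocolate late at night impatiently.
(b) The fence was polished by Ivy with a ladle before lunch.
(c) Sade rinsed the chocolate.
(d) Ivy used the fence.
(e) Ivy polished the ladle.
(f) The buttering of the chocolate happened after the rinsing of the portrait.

(a) Not entailed — 'impatiently' adds a manner not in (and inconsistent with) the original.
(b) Entailed — the original entails any weakening of itself; this just drops 'in the workshop'.
(c) Not entailed — Sade rinsed the portrait, not the chocolate; the chocolate belongs to the buttering event.
(d) Not entailed — the fence is the patient, not an instrument — Ivy used a ladle.
(e) Not entailed — the ladle is the instrument, not what was polished.
(f) Entailed — the narrative places the rinsing before the buttering.

(b), (f)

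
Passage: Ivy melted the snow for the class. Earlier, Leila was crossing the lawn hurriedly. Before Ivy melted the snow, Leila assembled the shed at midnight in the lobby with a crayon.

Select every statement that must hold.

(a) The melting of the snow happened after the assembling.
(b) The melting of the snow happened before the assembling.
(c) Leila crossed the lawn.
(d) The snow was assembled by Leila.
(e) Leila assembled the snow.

(a)

(a) Entailed — the narrative places the assembling before the melting.
(b) Not entailed — the narrative places the assembling before the melting, not after.
(c) Not entailed — 'was crossing' is progressive on an accomplishment; it does not entail the completed 'crossed'.
(d) Not entailed — Leila assembled the shed, not the snow; the snow belongs to the melting event.
(e) Not entailed — Leila assembled the shed, not the snow; the snow belongs to the melting event.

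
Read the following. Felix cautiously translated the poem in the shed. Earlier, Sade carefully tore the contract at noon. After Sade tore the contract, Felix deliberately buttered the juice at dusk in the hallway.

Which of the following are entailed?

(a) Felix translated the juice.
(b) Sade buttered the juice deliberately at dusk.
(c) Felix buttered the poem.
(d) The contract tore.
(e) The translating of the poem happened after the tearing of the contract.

(d), (e)

(a) Not entailed — Felix translated the poem, not the juice; the juice belongs to the buttering event.
(b) Not entailed — the passage has Felix buttering the juice, not Sade.
(c) Not entailed — Felix buttered the juice, not the poem; the poem belongs to the translating event.
(d) Entailed — 'Sade tore the contract' is causative; it entails the inchoative 'the contract tore'.
(e) Entailed — the narrative places the tearing before the translating.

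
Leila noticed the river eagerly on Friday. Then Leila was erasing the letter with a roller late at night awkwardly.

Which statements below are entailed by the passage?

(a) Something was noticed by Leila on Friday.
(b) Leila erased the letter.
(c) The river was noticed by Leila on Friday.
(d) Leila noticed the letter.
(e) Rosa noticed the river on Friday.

(a), (c)

(a) Entailed — every conjunct here is already in the original noticing event.
(b) Not entailed — 'was erasing' is progressive on an accomplishment; it does not entail the completed 'erased'.
(c) Entailed — dropping 'eagerly' leaves a sub-description the original still satisfies.
(d) Not entailed — Leila noticed the river, not the letter; the letter belongs to the erasing event.
(e) Not entailed — the passage has Leila noticing the river, not Rosa.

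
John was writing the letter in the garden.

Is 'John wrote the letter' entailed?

no

'was writing' is progressive; for an accomplishment like 'write the letter', it doesn't entail completion.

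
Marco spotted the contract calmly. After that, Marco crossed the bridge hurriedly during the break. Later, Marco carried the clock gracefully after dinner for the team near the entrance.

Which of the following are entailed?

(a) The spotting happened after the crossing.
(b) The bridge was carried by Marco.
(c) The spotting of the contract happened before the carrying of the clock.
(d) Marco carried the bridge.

(c)

(a) Not entailed — the narrative places the spotting before the crossing, not after.
(b) Not entailed — Marco carried the clock, not the bridge; the bridge belongs to the crossing event.
(c) Entailed — the narrative places the spotting before the carrying.
(d) Not entailed — Marco carried the clock, not the bridge; the bridge belongs to the crossing event.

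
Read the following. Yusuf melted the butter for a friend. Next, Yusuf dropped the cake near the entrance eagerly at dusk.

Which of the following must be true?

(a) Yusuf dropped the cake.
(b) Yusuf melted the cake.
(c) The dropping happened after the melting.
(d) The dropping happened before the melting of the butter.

(a) Entailed — the original entails any weakening of itself; this just drops 'eagerly', 'at dusk', 'near the entrance'.
(b) Not entailed — Yusuf melted the butter, not the cake; the cake belongs to the dropping event.
(c) Entailed — the narrative places the melting before the dropping.
(d) Not entailed — the narrative places the melting before the dropping, not after.

(a), (c)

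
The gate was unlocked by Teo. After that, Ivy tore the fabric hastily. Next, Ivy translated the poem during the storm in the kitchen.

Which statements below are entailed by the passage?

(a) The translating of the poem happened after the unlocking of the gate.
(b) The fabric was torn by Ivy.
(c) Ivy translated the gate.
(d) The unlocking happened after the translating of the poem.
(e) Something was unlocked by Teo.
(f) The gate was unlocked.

(a), (b), (e), (f)

(a) Entailed — the narrative places the unlocking before the translating.
(b) Entailed — this follows by dropping conjuncts from the tearing event's description.
(c) Not entailed — Ivy translated the poem, not the gate; the gate belongs to the unlocking event.
(d) Not entailed — the narrative places the unlocking before the translating, not after.
(e) Entailed — every conjunct here is already in the original unlocking event.
(f) Entailed — the original entails any weakening of itself; this just generalizes the agent.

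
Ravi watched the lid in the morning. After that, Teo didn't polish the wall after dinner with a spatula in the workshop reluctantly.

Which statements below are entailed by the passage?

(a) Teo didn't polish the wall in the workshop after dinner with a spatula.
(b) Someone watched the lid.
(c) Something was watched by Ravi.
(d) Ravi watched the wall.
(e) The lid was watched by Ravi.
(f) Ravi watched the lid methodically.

(b), (c), (e)

(a) Not entailed — dropping 'reluctantly' under negation is not valid — the original leaves open that Teo polished the wall some other way.
(b) Entailed — every conjunct here is already in the original watching event.
(c) Entailed — the original entails any weakening of itself; this just drops 'in the morning' and generalizes the patient.
(d) Not entailed — Ravi watched the lid, not the wall; the wall belongs to the polishing event.
(e) Entailed — this follows by dropping conjuncts from the watching event's description.
(f) Not entailed — 'methodically' adds information not in the original event.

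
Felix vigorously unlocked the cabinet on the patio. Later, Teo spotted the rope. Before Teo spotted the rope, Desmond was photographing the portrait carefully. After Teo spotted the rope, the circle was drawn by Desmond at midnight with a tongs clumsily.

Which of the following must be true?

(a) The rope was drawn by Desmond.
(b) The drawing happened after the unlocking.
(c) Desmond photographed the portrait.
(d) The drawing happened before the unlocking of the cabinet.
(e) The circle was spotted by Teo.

(a) Not entailed — Desmond drew the circle, not the rope; the rope belongs to the spotting event.
(b) Entailed — the narrative places the unlocking before the drawing.
(c) Not entailed — 'was photographing' is progressive on an accomplishment; it does not entail the completed 'photographed'.
(d) Not entailed — the narrative places the unlocking before the drawing, not after.
(e) Not entailed — Teo spotted the rope, not the circle; the circle belongs to the drawing event.

(b)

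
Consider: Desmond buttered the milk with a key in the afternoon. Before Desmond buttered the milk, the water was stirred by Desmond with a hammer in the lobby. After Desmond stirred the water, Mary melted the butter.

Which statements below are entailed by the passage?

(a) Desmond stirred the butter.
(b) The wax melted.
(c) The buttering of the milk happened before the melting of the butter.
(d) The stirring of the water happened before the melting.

(d)

(a) Not entailed — Desmond stirred the water, not the butter; the butter belongs to the melting event.
(b) Not entailed — the butter is what melted, not the wax.
(c) Not entailed — the narrative doesn't order the buttering relative to the melting.
(d) Entailed — the narrative places the stirring before the melting.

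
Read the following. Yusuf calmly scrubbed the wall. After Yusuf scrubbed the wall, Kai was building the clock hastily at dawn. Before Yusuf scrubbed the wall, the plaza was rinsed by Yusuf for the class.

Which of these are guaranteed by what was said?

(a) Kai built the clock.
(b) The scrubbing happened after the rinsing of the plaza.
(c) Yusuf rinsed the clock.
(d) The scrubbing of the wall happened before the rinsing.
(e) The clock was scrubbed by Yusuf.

(a) Not entailed — 'was building' is progressive on an accomplishment; it does not entail the completed 'built'.
(b) Entailed — the narrative places the rinsing before the scrubbing.
(c) Not entailed — Yusuf rinsed the plaza, not the clock; the clock belongs to the building event.
(d) Not entailed — the narrative places the rinsing before the scrubbing, not after.
(e) Not entailed — Yusuf scrubbed the wall, not the clock; the clock belongs to the building event.

(b)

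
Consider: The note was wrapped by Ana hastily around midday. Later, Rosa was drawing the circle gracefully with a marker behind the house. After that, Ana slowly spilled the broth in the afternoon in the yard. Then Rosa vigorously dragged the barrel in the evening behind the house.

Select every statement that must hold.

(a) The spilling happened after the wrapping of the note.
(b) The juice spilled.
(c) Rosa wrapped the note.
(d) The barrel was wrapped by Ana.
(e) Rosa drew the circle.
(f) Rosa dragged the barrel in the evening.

(a), (f)

(a) Entailed — the narrative places the wrapping before the spilling.
(b) Not entailed — the broth is what spilled, not the juice.
(c) Not entailed — the passage has Ana wrapping the note, not Rosa.
(d) Not entailed — Ana wrapped the note, not the barrel; the barrel belongs to the dragging event.
(e) Not entailed — 'was drawing' is progressive on an accomplishment; it does not entail the completed 'drew'.
(f) Entailed — this follows by dropping conjuncts from the dragging event's description.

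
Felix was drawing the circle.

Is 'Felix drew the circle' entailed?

no

'was drawing' is progressive; for an accomplishment like 'draw the circle', it doesn't entail completion.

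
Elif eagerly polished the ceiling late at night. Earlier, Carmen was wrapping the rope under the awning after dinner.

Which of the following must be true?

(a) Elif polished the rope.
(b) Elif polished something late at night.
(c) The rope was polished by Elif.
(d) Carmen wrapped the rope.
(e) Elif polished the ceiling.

(a) Not entailed — Elif polished the ceiling, not the rope; the rope belongs to the wrapping event.
(b) Entailed — this follows by dropping conjuncts from the polishing event's description.
(c) Not entailed — Elif polished the ceiling, not the rope; the rope belongs to the wrapping event.
(d) Not entailed — 'was wrapping' is progressive on an accomplishment; it does not entail the completed 'wrapped'.
(e) Entailed — the original entails any weakening of itself; this just drops 'late at night', 'eagerly'.

(b), (e)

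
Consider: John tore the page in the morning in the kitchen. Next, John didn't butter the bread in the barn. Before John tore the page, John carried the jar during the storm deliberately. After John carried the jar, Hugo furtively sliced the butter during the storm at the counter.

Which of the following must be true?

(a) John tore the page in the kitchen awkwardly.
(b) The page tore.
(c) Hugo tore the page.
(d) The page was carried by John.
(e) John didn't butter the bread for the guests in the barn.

(a) Not entailed — 'awkwardly' adds information not in the original event.
(b) Entailed — 'John tore the page' is causative; it entails the inchoative 'the page tore'.
(c) Not entailed — the passage has John tearing the page, not Hugo.
(d) Not entailed — John carried the jar, not the page; the page belongs to the tearing event.
(e) Entailed — under negation, adding a further restriction is entailed: if no such buttering event occurred, none occurred for the guests either.

(b), (e)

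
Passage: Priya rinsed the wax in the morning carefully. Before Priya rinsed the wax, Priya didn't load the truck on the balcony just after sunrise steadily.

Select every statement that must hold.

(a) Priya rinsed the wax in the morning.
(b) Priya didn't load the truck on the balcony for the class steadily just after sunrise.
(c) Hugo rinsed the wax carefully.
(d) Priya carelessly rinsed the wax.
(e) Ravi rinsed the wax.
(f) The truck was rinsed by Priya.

(a), (b)

(a) Entailed — every conjunct here is already in the original rinsing event.
(b) Entailed — under negation, adding a further restriction is entailed: if no such loading event occurred, none occurred for the class either.
(c) Not entailed — the passage has Priya rinsing the wax, not Hugo.
(d) Not entailed — 'carelessly' adds a manner not in (and inconsistent with) the original.
(e) Not entailed — the passage has Priya rinsing the wax, not Ravi.
(f) Not entailed — Priya rinsed the wax, not the truck; the truck belongs to the loading event.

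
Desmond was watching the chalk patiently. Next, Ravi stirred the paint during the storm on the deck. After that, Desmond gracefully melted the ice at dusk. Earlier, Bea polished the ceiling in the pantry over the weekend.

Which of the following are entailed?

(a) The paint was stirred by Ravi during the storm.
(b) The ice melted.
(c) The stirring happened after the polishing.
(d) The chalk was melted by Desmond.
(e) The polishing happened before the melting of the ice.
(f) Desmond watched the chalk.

(a), (b), (e), (f)

(a) Entailed — dropping 'on the deck' leaves a sub-description the original still satisfies.
(b) Entailed — 'Desmond melted the ice' is causative; it entails the inchoative 'the ice melted'.
(c) Not entailed — the narrative doesn't order the polishing relative to the stirring.
(d) Not entailed — Desmond melted the ice, not the chalk; the chalk belongs to the watching event.
(e) Entailed — the narrative places the polishing before the melting.
(f) Entailed — 'watch' is an activity; 'was watching' entails that some watching happened, so 'watched' holds.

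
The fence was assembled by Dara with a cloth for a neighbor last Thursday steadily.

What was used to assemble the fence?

a cloth

'with a cloth' marks the instrument of the assembling event.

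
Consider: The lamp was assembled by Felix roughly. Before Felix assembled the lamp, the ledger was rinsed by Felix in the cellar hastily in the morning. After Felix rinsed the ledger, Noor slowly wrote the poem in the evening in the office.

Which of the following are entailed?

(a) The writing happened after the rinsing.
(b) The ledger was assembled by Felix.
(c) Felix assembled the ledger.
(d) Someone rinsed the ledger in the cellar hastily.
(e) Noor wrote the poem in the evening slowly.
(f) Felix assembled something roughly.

(a) Entailed — the narrative places the rinsing before the writing.
(b) Not entailed — Felix assembled the lamp, not the ledger; the ledger belongs to the rinsing event.
(c) Not entailed — Felix assembled the lamp, not the ledger; the ledger belongs to the rinsing event.
(d) Entailed — dropping 'in the morning' and generalizing the agent leaves a sub-description the original still satisfies.
(e) Entailed — every conjunct here is already in the original writing event.
(f) Entailed — generalizing the patient leaves a sub-description the original still satisfies.

(a), (d), (e), (f)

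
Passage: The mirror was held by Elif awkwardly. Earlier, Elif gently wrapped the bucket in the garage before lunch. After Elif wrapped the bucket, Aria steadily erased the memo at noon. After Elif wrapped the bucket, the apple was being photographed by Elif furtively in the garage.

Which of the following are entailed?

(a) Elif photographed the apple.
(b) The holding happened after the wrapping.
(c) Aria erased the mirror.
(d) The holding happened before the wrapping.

(a) Not entailed — 'was photographing' is progressive on an accomplishment; it does not entail the completed 'photographed'.
(b) Entailed — the narrative places the wrapping before the holding.
(c) Not entailed — Aria erased the memo, not the mirror; the mirror belongs to the holding event.
(d) Not entailed — the narrative places the wrapping before the holding, not after.

(b)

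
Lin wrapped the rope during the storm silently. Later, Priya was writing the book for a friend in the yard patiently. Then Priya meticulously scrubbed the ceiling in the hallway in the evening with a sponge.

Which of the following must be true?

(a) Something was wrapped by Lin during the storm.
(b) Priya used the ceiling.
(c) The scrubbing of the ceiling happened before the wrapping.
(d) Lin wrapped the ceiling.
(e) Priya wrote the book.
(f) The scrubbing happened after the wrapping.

(a) Entailed — this follows by dropping conjuncts from the wrapping event's description.
(b) Not entailed — the ceiling is the patient, not an instrument — Priya used a sponge.
(c) Not entailed — the narrative places the wrapping before the scrubbing, not after.
(d) Not entailed — Lin wrapped the rope, not the ceiling; the ceiling belongs to the scrubbing event.
(e) Not entailed — 'was writing' is progressive on an accomplishment; it does not entail the completed 'wrote'.
(f) Entailed — the narrative places the wrapping before the scrubbing.

(a), (f)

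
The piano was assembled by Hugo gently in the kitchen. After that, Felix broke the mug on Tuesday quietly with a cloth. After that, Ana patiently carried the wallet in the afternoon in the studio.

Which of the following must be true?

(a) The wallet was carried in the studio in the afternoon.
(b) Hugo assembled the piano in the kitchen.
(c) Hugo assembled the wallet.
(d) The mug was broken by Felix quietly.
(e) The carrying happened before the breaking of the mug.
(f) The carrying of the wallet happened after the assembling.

(a), (b), (d), (f)

(a) Entailed — the original entails any weakening of itself; this just drops 'patiently' and generalizes the agent.
(b) Entailed — the original entails any weakening of itself; this just drops 'gently'.
(c) Not entailed — Hugo assembled the piano, not the wallet; the wallet belongs to the carrying event.
(d) Entailed — this follows by dropping conjuncts from the breaking event's description.
(e) Not entailed — the narrative places the breaking before the carrying, not after.
(f) Entailed — the narrative places the assembling before the carrying.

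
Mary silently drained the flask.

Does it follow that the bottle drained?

no

Nothing is said about any bottle; only the flask is affected.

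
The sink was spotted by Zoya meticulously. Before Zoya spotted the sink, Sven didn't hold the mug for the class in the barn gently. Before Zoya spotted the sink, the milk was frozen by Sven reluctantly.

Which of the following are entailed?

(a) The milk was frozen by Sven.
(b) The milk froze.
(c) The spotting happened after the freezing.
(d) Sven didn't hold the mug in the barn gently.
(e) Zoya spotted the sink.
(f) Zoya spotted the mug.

(a), (b), (c), (e)

(a) Entailed — dropping 'reluctantly' leaves a sub-description the original still satisfies.
(b) Entailed — 'Sven froze the milk' is causative; it entails the inchoative 'the milk froze'.
(c) Entailed — the narrative places the freezing before the spotting.
(d) Not entailed — dropping 'for the class' under negation is not valid — the original leaves open that Sven held the mug some other way.
(e) Entailed — this follows by dropping conjuncts from the spotting event's description.
(f) Not entailed — Zoya spotted the sink, not the mug; the mug belongs to the holding event.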